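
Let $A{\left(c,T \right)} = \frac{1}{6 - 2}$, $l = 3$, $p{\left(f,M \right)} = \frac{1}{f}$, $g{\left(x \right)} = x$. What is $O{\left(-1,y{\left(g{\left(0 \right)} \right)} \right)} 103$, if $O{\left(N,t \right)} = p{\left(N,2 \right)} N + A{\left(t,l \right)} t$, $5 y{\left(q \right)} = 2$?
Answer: $\frac{1133}{10} \approx 113.3$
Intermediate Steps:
$y{\left(q \right)} = \frac{2}{5}$ ($y{\left(q \right)} = \frac{1}{5} \cdot 2 = \frac{2}{5}$)
$A{\left(c,T \right)} = \frac{1}{4}$ ($A{\left(c,T \right)} = \frac{1}{6 - 2} = \frac{1}{4}$)
$O{\left(N,t \right)} = 1 + \frac{t}{4}$ ($O{\left(N,t \right)} = \frac{N}{N} + \frac{t}{4} = 1 + \frac{t}{4}$)
$O{\left(-1,y{\left(g{\left(0 \right)} \right)} \right)} 103 = \left(1 + \frac{1}{4} \cdot \frac{2}{5}\right) 103 = \left(1 + \frac{1}{10}\right) 103 = \frac{11}{10} \cdot 103 = \frac{1133}{10}$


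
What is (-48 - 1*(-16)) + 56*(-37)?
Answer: -2104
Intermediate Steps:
(-48 - 1*(-16)) + 56*(-37) = (-48 + 16) - 2072 = -32 - 2072 = -2104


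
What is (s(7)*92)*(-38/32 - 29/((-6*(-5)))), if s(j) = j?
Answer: -83237/60 ≈ -1387.3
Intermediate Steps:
(s(7)*92)*(-38/32 - 29/((-6*(-5)))) = (7*92)*(-38/32 - 29/((-6*(-5)))) = 644*(-38*1/32 - 29/30) = 644*(-19/16 - 29*1/30) = 644*(-19/16 - 29/30) = 644*(-517/240) = -83237/60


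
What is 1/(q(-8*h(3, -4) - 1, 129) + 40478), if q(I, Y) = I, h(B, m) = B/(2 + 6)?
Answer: 1/40474 ≈ 2.4707e-5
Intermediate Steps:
h(B, m) = B/8
1/(q(-8*h(3, -4) - 1, 129) + 40478) = 1/((-3 - 1) + 40478) = 1/(-4 + 40478) = 1/40474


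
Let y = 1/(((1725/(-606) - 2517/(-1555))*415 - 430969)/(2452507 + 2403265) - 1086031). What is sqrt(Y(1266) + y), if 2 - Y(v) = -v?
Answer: 2*sqrt(1391694331646776661424076116054756991)/66258606551427395 ≈ 35.609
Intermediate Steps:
Y(v) = 2 + v (Y(v) = 2 - (-1)*v = 2 + v)
y = -305049308584/331293032757136975 (y = 1/(((1725*(-1/606) - 2517*(-1/1555))*415 - 430969)/4855772 - 1086031) = 1/(((-575/202 + 2517/1555)*415 - 430969)*(1/4855772) - 1086031) = 1/((-385691/314110*415 - 430969)*(1/4855772) - 1086031) = 1/((-32012353/62822 - 430969)*(1/4855772) - 1086031) = 1/(-27106346871/62822*1/4855772 - 1086031) = 1/(-27106346871/305049308584 - 1086031) = 1/(-331293032757136975/305049308584) = -305049308584/331293032757136975 ≈ -9.2078e-7)
sqrt(Y(1266) + y) = sqrt((2 + 1266) - 305049308584/331293032757136975) = sqrt(1268 - 305049308584/331293032757136975) = sqrt(420079565231000375716/331293032757136975) = 2*sqrt(1391694331646776661424076116054756991)/66258606551427395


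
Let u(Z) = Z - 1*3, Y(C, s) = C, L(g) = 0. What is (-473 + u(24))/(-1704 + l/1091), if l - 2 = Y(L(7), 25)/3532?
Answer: 246566/929531 ≈ 0.26526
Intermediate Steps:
u(Z) = -3 + Z (u(Z) = Z - 3 = -3 + Z)
l = 2 (l = 2 + 0/3532 = 2 + 0*(1/3532) = 2 + 0 = 2)
(-473 + u(24))/(-1704 + l/1091) = (-473 + (-3 + 24))/(-1704 + 2/1091) = (-473 + 21)/(-1704 + 2*(1/1091)) = -452/(-1704 + 2/1091) = -452/(-1859062/1091) = -452*(-1091/1859062) = 246566/929531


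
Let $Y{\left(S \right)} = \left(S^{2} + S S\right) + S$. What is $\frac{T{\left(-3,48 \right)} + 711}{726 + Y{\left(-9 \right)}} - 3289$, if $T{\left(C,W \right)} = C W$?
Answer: $- \frac{963488}{293} \approx -3288.4$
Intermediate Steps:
$Y{\left(S \right)} = S + 2 S^{2}$ ($Y{\left(S \right)} = \left(S^{2} + S^{2}\right) + S = 2 S^{2} + S = S + 2 S^{2}$)
$\frac{T{\left(-3,48 \right)} + 711}{726 + Y{\left(-9 \right)}} - 3289 = \frac{\left(-3\right) 48 + 711}{726 - 9 \left(1 + 2 \left(-9\right)\right)} - 3289 = \frac{-144 + 711}{726 - 9 \left(1 - 18\right)} - 3289 = \frac{567}{726 - -153} - 3289 = \frac{567}{726 + 153} - 3289 = \frac{567}{879} - 3289 = 567 \cdot \frac{1}{879} - 3289 = \frac{189}{293} - 3289 = - \frac{963488}{293}$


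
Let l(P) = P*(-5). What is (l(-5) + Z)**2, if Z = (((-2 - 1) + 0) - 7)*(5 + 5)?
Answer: 5625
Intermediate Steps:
l(P) = -5*P
Z = -100 (Z = ((-3 + 0) - 7)*10 = (-3 - 7)*10 = -10*10 = -100)
(l(-5) + Z)**2 = (-5*(-5) - 100)**2 = (25 - 100)**2 = (-75)**2 = 5625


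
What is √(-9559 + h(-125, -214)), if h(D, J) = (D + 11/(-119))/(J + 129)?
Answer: I*√3383603965/595 ≈ 97.763*I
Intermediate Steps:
h(D, J) = (-11/119 + D)/(129 + J) (h(D, J) = (D + 11*(-1/119))/(129 + J) = (D - 11/119)/(129 + J) = (-11/119 + D)/(129 + J))
√(-9559 + h(-125, -214)) = √(-9559 + (-11/119 - 125)/(129 - 214)) = √(-9559 - 14886/119/(-85)) = √(-9559 - 1/85*(-14886/119)) = √(-9559 + 14886/10115) = √(-96674399/10115) = I*√3383603965/595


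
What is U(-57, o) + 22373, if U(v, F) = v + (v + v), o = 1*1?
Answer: 22202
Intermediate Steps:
o = 1
U(v, F) = 3*v (U(v, F) = v + 2*v = 3*v)
U(-57, o) + 22373 = 3*(-57) + 22373 = -171 + 22373 = 22202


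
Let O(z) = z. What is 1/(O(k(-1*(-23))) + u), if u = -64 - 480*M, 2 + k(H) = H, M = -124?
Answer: 1/59477 ≈ 1.6813e-5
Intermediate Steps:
k(H) = -2 + H
u = 59456 (u = -64 - 480*(-124) = -64 + 59520 = 59456)
1/(O(k(-1*(-23))) + u) = 1/((-2 - 1*(-23)) + 59456) = 1/((-2 + 23) + 59456) = 1/(21 + 59456) = 1/59477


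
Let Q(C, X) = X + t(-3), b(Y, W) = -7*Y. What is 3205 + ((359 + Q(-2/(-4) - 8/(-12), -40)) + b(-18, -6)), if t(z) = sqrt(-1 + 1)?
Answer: 3650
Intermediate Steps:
t(z) = 0 (t(z) = sqrt(0) = 0)
Q(C, X) = X (Q(C, X) = X + 0 = X)
3205 + ((359 + Q(-2/(-4) - 8/(-12), -40)) + b(-18, -6)) = 3205 + ((359 - 40) - 7*(-18)) = 3205 + (319 + 126) = 3205 + 445 = 3650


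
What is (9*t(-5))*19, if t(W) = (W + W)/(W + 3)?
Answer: 855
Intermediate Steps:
t(W) = 2*W/(3 + W) (t(W) = (2*W)/(3 + W) = 2*W/(3 + W))
(9*t(-5))*19 = (9*(2*(-5)/(3 - 5)))*19 = (9*(2*(-5)/(-2)))*19 = (9*(2*(-5)*(-½)))*19 = (9*5)*19 = 45*19 = 855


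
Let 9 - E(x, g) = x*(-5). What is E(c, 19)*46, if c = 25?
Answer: 6164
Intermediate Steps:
E(x, g) = 9 + 5*x (E(x, g) = 9 - x*(-5) = 9 - (-5)*x = 9 + 5*x)
E(c, 19)*46 = (9 + 5*25)*46 = (9 + 125)*46 = 134*46 = 6164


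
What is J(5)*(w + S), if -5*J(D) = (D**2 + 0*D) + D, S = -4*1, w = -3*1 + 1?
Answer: 36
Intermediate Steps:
w = -2 (w = -3 + 1 = -2)
S = -4
J(D) = -D/5 - D**2/5 (J(D) = -((D**2 + 0*D) + D)/5 = -((D**2 + 0) + D)/5 = -(D**2 + D)/5 = -(D + D**2)/5 = -D/5 - D**2/5)
J(5)*(w + S) = (-1/5*5*(1 + 5))*(-2 - 4) = -1/5*5*6*(-6) = -6*(-6) = 36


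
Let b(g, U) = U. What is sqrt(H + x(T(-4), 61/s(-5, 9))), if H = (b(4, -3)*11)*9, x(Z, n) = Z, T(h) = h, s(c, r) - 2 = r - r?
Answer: I*sqrt(301) ≈ 17.349*I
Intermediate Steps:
s(c, r) = 2 (s(c, r) = 2 + (r - r) = 2 + 0 = 2)
H = -297 (H = -3*11*9 = -33*9 = -297)
sqrt(H + x(T(-4), 61/s(-5, 9))) = sqrt(-297 - 4) = sqrt(-301) = I*sqrt(301)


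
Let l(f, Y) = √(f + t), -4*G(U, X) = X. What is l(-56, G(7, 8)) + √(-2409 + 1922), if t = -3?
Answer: I*(√59 + √487) ≈ 29.749*I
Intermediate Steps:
G(U, X) = -X/4
l(f, Y) = √(-3 + f) (l(f, Y) = √(f - 3) = √(-3 + f))
l(-56, G(7, 8)) + √(-2409 + 1922) = √(-3 - 56) + √(-2409 + 1922) = √(-59) + √(-487) = I*√59 + I*√487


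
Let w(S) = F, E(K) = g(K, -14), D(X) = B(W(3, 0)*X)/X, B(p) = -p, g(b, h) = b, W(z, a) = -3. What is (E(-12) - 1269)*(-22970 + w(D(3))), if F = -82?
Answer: 29529612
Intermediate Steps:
D(X) = 3 (D(X) = (-(-3)*X)/X = (3*X)/X = 3)
E(K) = K
w(S) = -82
(E(-12) - 1269)*(-22970 + w(D(3))) = (-12 - 1269)*(-22970 - 82) = -1281*(-23052) = 29529612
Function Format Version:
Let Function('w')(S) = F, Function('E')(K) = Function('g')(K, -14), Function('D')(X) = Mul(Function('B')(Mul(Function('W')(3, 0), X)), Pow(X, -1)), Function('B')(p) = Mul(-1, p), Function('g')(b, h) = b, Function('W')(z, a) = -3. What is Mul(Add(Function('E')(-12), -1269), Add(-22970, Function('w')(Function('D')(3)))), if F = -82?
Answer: 29529612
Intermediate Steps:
Function('D')(X) = 3 (Function('D')(X) = Mul(Mul(-1, Mul(-3, X)), Pow(X, -1)) = Mul(Mul(3, X), Pow(X, -1)) = 3)
Function('E')(K) = K
Function('w')(S) = -82
Mul(Add(Function('E')(-12), -1269), Add(-22970, Function('w')(Function('D')(3)))) = Mul(Add(-12, -1269), Add(-22970, -82)) = Mul(-1281, -23052) = 29529612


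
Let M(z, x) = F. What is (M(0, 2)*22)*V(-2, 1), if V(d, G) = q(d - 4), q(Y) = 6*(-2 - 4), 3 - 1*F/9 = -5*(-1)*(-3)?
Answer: -128304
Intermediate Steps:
F = 162 (F = 27 - 9*(-5*(-1))*(-3) = 27 - 45*(-3) = 27 - 9*(-15) = 27 + 135 = 162)
M(z, x) = 162
q(Y) = -36 (q(Y) = 6*(-6) = -36)
V(d, G) = -36
(M(0, 2)*22)*V(-2, 1) = (162*22)*(-36) = 3564*(-36) = -128304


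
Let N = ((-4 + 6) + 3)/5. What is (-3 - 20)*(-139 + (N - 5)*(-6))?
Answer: 2645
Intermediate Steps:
N = 1 (N = (2 + 3)*(⅕) = 5*(⅕) = 1)
(-3 - 20)*(-139 + (N - 5)*(-6)) = (-3 - 20)*(-139 + (1 - 5)*(-6)) = -23*(-139 - 4*(-6)) = -23*(-139 + 24) = -23*(-115) = 2645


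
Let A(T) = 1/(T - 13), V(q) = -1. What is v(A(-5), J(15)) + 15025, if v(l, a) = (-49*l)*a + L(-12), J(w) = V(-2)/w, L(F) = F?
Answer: 4053461/270 ≈ 15013.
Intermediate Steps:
A(T) = 1/(-13 + T)
J(w) = -1/w
v(l, a) = -12 - 49*a*l (v(l, a) = (-49*l)*a - 12 = -49*a*l - 12 = -12 - 49*a*l)
v(A(-5), J(15)) + 15025 = (-12 - 49*(-1/15)/(-13 - 5)) + 15025 = (-12 - 49*(-1*1/15)/(-18)) + 15025 = (-12 - 49*(-1/15)*(-1/18)) + 15025 = (-12 - 49/270) + 15025 = -3289/270 + 15025 = 4053461/270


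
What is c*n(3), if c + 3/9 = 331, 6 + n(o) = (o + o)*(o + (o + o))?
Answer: 15872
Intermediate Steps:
n(o) = -6 + 6*o**2 (n(o) = -6 + (o + o)*(o + (o + o)) = -6 + (2*o)*(o + 2*o) = -6 + (2*o)*(3*o) = -6 + 6*o**2)
c = 992/3 (c = -1/3 + 331 = 992/3 ≈ 330.67)
c*n(3) = 992*(-6 + 6*3**2)/3 = 992*(-6 + 6*9)/3 = 992*(-6 + 54)/3 = (992/3)*48 = 15872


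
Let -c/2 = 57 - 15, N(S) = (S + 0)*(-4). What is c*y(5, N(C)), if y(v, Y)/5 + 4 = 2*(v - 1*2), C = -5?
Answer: -840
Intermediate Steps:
N(S) = -4*S (N(S) = S*(-4) = -4*S)
c = -84 (c = -2*(57 - 15) = -2*42 = -84)
y(v, Y) = -40 + 10*v (y(v, Y) = -20 + 5*(2*(v - 1*2)) = -20 + 5*(2*(v - 2)) = -20 + 5*(2*(-2 + v)) = -20 + 5*(-4 + 2*v) = -20 + (-20 + 10*v) = -40 + 10*v)
c*y(5, N(C)) = -84*(-40 + 10*5) = -84*(-40 + 50) = -84*10 = -840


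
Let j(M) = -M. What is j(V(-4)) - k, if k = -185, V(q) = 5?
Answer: 180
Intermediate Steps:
j(V(-4)) - k = -1*5 - 1*(-185) = -5 + 185 = 180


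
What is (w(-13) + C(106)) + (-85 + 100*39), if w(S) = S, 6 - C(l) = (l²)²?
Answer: -126243888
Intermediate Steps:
C(l) = 6 - l⁴ (C(l) = 6 - (l²)² = 6 - l⁴)
(w(-13) + C(106)) + (-85 + 100*39) = (-13 + (6 - 1*106⁴)) + (-85 + 100*39) = (-13 + (6 - 1*126247696)) + (-85 + 3900) = (-13 + (6 - 126247696)) + 3815 = (-13 - 126247690) + 3815 = -126247703 + 3815 = -126243888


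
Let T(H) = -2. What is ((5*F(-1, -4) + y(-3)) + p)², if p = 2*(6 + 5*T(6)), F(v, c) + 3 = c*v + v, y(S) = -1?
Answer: 81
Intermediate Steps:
F(v, c) = -3 + v + c*v (F(v, c) = -3 + (c*v + v) = -3 + (v + c*v) = -3 + v + c*v)
p = -8 (p = 2*(6 + 5*(-2)) = 2*(6 - 10) = 2*(-4) = -8)
((5*F(-1, -4) + y(-3)) + p)² = ((5*(-3 - 1 - 4*(-1)) - 1) - 8)² = ((5*(-3 - 1 + 4) - 1) - 8)² = ((5*0 - 1) - 8)² = ((0 - 1) - 8)² = (-1 - 8)² = (-9)² = 81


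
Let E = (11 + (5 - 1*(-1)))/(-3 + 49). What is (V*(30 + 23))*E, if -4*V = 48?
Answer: -5406/23 ≈ -235.04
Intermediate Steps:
V = -12 (V = -1/4*48 = -12)
E = 17/46 (E = (11 + (5 + 1))/46 = (11 + 6)*(1/46) = 17*(1/46) = 17/46 ≈ 0.36957)
(V*(30 + 23))*E = -12*(30 + 23)*(17/46) = -12*53*(17/46) = -636*17/46 = -5406/23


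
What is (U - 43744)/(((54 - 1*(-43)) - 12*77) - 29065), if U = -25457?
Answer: 23067/9964 ≈ 2.3150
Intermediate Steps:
(U - 43744)/(((54 - 1*(-43)) - 12*77) - 29065) = (-25457 - 43744)/(((54 - 1*(-43)) - 12*77) - 29065) = -69201/(((54 + 43) - 924) - 29065) = -69201/((97 - 924) - 29065) = -69201/(-827 - 29065) = -69201/(-29892) = -69201*(-1/29892) = 23067/9964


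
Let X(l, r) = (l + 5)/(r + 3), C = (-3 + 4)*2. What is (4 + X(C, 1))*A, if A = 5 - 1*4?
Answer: 23/4 ≈ 5.7500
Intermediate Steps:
C = 2 (C = 1*2 = 2)
X(l, r) = (5 + l)/(3 + r)
A = 1 (A = 5 - 4 = 1)
(4 + X(C, 1))*A = (4 + (5 + 2)/(3 + 1))*1 = (4 + 7/4)*1 = (23/4)*1 = 23/4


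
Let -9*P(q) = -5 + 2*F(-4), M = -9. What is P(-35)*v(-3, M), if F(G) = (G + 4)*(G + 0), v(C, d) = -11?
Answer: -55/9 ≈ -6.1111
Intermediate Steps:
F(G) = G*(4 + G) (F(G) = (4 + G)*G = G*(4 + G))
P(q) = 5/9 (P(q) = -(-5 + 2*(-4*(4 - 4)))/9 = -(-5 + 2*(-4*0))/9 = -(-5 + 2*0)/9 = -(-5 + 0)/9 = -1/9*(-5) = 5/9)
P(-35)*v(-3, M) = (5/9)*(-11) = -55/9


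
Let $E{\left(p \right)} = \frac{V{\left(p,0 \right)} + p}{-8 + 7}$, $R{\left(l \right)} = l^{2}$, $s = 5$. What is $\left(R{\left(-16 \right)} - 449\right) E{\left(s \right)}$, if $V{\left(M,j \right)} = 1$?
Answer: $1158$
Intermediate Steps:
$E{\left(p \right)} = -1 - p$ ($E{\left(p \right)} = \frac{1 + p}{-8 + 7} = \frac{1 + p}{-1} = \left(1 + p\right) \left(-1\right) = -1 - p$)
$\left(R{\left(-16 \right)} - 449\right) E{\left(s \right)} = \left(\left(-16\right)^{2} - 449\right) \left(-1 - 5\right) = \left(256 - 449\right) \left(-1 - 5\right) = \left(-193\right) \left(-6\right) = 1158$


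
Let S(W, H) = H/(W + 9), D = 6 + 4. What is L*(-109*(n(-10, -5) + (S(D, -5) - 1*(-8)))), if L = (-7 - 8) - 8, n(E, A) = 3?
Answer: 511428/19 ≈ 26917.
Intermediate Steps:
D = 10
S(W, H) = H/(9 + W)
L = -23 (L = -15 - 8 = -23)
L*(-109*(n(-10, -5) + (S(D, -5) - 1*(-8)))) = -(-2507)*(3 + (-5/(9 + 10) - 1*(-8))) = -(-2507)*(3 + (-5/19 + 8)) = -(-2507)*(3 + 147/19) = -(-2507)*204/19 = -23*(-22236/19) = 511428/19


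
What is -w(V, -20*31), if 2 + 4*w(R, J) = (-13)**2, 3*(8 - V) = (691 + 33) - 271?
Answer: -167/4 ≈ -41.750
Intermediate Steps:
V = -143 (V = 8 - ((691 + 33) - 271)/3 = 8 - (724 - 271)/3 = 8 - 1/3*453 = 8 - 151 = -143)
w(R, J) = 167/4 (w(R, J) = -1/2 + (1/4)*(-13)**2 = -1/2 + (1/4)*169 = -1/2 + 169/4 = 167/4)
-w(V, -20*31) = -1*167/4 = -167/4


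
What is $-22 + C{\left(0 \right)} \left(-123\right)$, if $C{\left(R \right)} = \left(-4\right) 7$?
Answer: $3422$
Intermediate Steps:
$C{\left(R \right)} = -28$
$-22 + C{\left(0 \right)} \left(-123\right) = -22 - -3444 = -22 + 3444 = 3422$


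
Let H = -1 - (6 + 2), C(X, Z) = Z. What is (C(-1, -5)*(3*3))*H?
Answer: 405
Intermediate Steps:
H = -9 (H = -1 - 1*8 = -1 - 8 = -9)
(C(-1, -5)*(3*3))*H = -15*3*(-9) = -5*9*(-9) = -45*(-9) = 405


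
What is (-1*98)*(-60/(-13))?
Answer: -5880/13 ≈ -452.31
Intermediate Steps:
(-1*98)*(-60/(-13)) = -(-5880)*(-1)/13 = -98*60/13 = -5880/13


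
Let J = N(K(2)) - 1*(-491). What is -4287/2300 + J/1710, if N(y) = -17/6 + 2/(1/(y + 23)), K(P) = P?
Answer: -456974/294975 ≈ -1.5492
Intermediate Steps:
N(y) = 259/6 + 2*y (N(y) = -17*⅙ + 2/(1/(23 + y)) = -17/6 + 2*(23 + y) = -17/6 + (46 + 2*y) = 259/6 + 2*y)
J = 3229/6 (J = (259/6 + 2*2) - 1*(-491) = (259/6 + 4) + 491 = 283/6 + 491 = 3229/6 ≈ 538.17)
-4287/2300 + J/1710 = -4287/2300 + (3229/6)/1710 = -4287*1/2300 + (3229/6)*(1/1710) = -4287/2300 + 3229/10260 = -456974/294975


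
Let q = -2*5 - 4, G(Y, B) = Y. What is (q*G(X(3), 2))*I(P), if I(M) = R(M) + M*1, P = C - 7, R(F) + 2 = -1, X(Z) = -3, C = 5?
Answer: -210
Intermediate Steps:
R(F) = -3 (R(F) = -2 - 1 = -3)
P = -2 (P = 5 - 7 = -2)
I(M) = -3 + M (I(M) = -3 + M*1 = -3 + M)
q = -14 (q = -10 - 4 = -14)
(q*G(X(3), 2))*I(P) = (-14*(-3))*(-3 - 2) = 42*(-5) = -210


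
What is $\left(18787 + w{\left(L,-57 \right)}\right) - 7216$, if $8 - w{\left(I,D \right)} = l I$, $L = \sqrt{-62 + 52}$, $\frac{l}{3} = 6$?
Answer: $11579 - 18 i \sqrt{10} \approx 11579.0 - 56.921 i$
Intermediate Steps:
$l = 18$ ($l = 3 \cdot 6 = 18$)
$L = i \sqrt{10}$ ($L = \sqrt{-10} = i \sqrt{10} \approx 3.1623 i$)
$w{\left(I,D \right)} = 8 - 18 I$
$\left(18787 + w{\left(L,-57 \right)}\right) - 7216 = \left(18787 + \left(8 - 18 i \sqrt{10}\right)\right) - 7216 = \left(18795 - 18 i \sqrt{10}\right) - 7216 = 11579 - 18 i \sqrt{10}$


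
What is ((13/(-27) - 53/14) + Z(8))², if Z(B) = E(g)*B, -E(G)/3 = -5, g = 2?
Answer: 1913800009/142884 ≈ 13394.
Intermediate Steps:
E(G) = 15 (E(G) = -3*(-5) = 15)
Z(B) = 15*B
((13/(-27) - 53/14) + Z(8))² = ((13/(-27) - 53/14) + 15*8)² = ((13*(-1/27) - 53*1/14) + 120)² = ((-13/27 - 53/14) + 120)² = (-1613/378 + 120)² = (43747/378)² = 1913800009/142884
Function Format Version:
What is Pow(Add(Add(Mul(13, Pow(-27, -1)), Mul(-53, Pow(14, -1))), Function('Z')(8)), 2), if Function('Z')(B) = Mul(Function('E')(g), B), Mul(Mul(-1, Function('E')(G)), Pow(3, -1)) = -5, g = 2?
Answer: Rational(1913800009, 142884) ≈ 13394.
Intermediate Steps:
Function('E')(G) = 15 (Function('E')(G) = Mul(-3, -5) = 15)
Function('Z')(B) = Mul(15, B)
Pow(Add(Add(Mul(13, Pow(-27, -1)), Mul(-53, Pow(14, -1))), Function('Z')(8)), 2) = Pow(Add(Add(Mul(13, Pow(-27, -1)), Mul(-53, Pow(14, -1))), Mul(15, 8)), 2) = Pow(Add(Add(Mul(13, Rational(-1, 27)), Mul(-53, Rational(1, 14))), 120), 2) = Pow(Add(Add(Rational(-13, 27), Rational(-53, 14)), 120), 2) = Pow(Add(Rational(-1613, 378), 120), 2) = Pow(Rational(43747, 378), 2) = Rational(1913800009, 142884)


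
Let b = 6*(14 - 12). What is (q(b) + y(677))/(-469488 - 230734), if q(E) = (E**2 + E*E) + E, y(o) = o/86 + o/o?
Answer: -26563/60219092 ≈ -0.00044111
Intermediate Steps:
y(o) = 1 + o/86 (y(o) = o*(1/86) + 1 = o/86 + 1 = 1 + o/86)
b = 12 (b = 6*2 = 12)
q(E) = E + 2*E**2 (q(E) = (E**2 + E**2) + E = 2*E**2 + E = E + 2*E**2)
(q(b) + y(677))/(-469488 - 230734) = (12*(1 + 2*12) + (1 + (1/86)*677))/(-469488 - 230734) = (12*(1 + 24) + (1 + 677/86))/(-700222) = (12*25 + 763/86)*(-1/700222) = (300 + 763/86)*(-1/700222) = (26563/86)*(-1/700222) = -26563/60219092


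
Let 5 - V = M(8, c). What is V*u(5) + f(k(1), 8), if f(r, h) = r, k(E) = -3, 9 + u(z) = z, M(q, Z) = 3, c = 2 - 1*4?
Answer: -11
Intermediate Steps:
c = -2 (c = 2 - 4 = -2)
V = 2 (V = 5 - 1*3 = 5 - 3 = 2)
u(z) = -9 + z
V*u(5) + f(k(1), 8) = 2*(-9 + 5) - 3 = 2*(-4) - 3 = -8 - 3 = -11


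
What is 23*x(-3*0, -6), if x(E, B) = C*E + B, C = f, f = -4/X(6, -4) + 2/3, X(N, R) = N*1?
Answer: -138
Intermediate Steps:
X(N, R) = N
f = 0 (f = -4/6 + 2/3 = -4*1/6 + 2*(1/3) = -2/3 + 2/3 = 0)
C = 0
x(E, B) = B (x(E, B) = 0*E + B = 0 + B = B)
23*x(-3*0, -6) = 23*(-6) = -138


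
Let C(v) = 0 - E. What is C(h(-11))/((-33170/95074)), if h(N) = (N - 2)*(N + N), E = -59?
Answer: -2804683/16585 ≈ -169.11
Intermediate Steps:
h(N) = 2*N*(-2 + N) (h(N) = (-2 + N)*(2*N) = 2*N*(-2 + N))
C(v) = 59 (C(v) = 0 - 1*(-59) = 0 + 59 = 59)
C(h(-11))/((-33170/95074)) = 59/((-33170/95074)) = 59/((-33170*1/95074)) = 59/(-16585/47537) = 59*(-47537/16585) = -2804683/16585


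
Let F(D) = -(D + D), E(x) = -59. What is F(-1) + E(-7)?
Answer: -57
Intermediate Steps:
F(D) = -2*D
F(-1) + E(-7) = -2*(-1) - 59 = 2 - 59 = -57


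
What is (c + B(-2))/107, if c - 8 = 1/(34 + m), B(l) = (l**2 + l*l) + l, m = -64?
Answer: 419/3210 ≈ 0.13053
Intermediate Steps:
B(l) = l + 2*l**2 (B(l) = (l**2 + l**2) + l = 2*l**2 + l = l + 2*l**2)
c = 239/30 (c = 8 + 1/(34 - 64) = 8 + 1/(-30) = 8 - 1/30 = 239/30 ≈ 7.9667)
(c + B(-2))/107 = (239/30 - 2*(1 + 2*(-2)))/107 = (239/30 - 2*(1 - 4))/107 = (239/30 - 2*(-3))/107 = (239/30 + 6)/107 = (1/107)*(419/30) = 419/3210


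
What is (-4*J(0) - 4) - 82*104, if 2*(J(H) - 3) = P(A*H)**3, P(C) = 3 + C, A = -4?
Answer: -8598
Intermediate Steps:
J(H) = 3 + (3 - 4*H)**3/2
(-4*J(0) - 4) - 82*104 = (-4*(3 - (-3 + 4*0)**3/2) - 4) - 82*104 = (-4*(3 - (-3 + 0)**3/2) - 4) - 8528 = (-4*(3 - 1/2*(-3)**3) - 4) - 8528 = (-4*(3 - 1/2*(-27)) - 4) - 8528 = (-4*(3 + 27/2) - 4) - 8528 = (-4*33/2 - 4) - 8528 = (-66 - 4) - 8528 = -70 - 8528 = -8598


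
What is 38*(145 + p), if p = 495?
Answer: 24320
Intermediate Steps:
38*(145 + p) = 38*(145 + 495) = 38*640 = 24320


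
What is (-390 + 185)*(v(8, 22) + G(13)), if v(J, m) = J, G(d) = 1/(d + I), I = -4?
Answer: -14965/9 ≈ -1662.8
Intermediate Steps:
G(d) = 1/(-4 + d) (G(d) = 1/(d - 4) = 1/(-4 + d))
(-390 + 185)*(v(8, 22) + G(13)) = (-390 + 185)*(8 + 1/(-4 + 13)) = -205*(8 + 1/9) = -205*(8 + ⅑) = -205*73/9 = -14965/9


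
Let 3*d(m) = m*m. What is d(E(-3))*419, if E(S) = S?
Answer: 1257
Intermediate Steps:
d(m) = m²/3 (d(m) = (m*m)/3 = m²/3)
d(E(-3))*419 = ((⅓)*(-3)²)*419 = ((⅓)*9)*419 = 3*419 = 1257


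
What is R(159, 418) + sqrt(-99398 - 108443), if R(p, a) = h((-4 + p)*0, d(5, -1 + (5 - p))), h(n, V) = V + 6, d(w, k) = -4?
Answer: 2 + I*sqrt(207841) ≈ 2.0 + 455.9*I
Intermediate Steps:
h(n, V) = 6 + V
R(p, a) = 2 (R(p, a) = 6 - 4 = 2)
R(159, 418) + sqrt(-99398 - 108443) = 2 + sqrt(-99398 - 108443) = 2 + sqrt(-207841) = 2 + I*sqrt(207841)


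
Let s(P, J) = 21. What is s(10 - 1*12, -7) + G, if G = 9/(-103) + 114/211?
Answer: 466236/21733 ≈ 21.453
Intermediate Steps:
G = 9843/21733 (G = 9*(-1/103) + 114*(1/211) = -9/103 + 114/211 = 9843/21733 ≈ 0.45291)
s(10 - 1*12, -7) + G = 21 + 9843/21733 = 466236/21733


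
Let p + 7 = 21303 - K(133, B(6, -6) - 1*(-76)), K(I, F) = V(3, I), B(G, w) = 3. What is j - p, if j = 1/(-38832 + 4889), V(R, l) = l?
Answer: -718335710/33943 ≈ -21163.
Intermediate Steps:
K(I, F) = I
p = 21163 (p = -7 + (21303 - 1*133) = -7 + (21303 - 133) = -7 + 21170 = 21163)
j = -1/33943 (j = 1/(-33943) = -1/33943 ≈ -2.9461e-5)
j - p = -1/33943 - 1*21163 = -1/33943 - 21163 = -718335710/33943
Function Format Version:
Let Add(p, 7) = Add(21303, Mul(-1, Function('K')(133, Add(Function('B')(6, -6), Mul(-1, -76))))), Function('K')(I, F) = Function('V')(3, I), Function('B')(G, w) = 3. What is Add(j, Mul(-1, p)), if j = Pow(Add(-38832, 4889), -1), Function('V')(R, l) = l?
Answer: Rational(-718335710, 33943) ≈ -21163.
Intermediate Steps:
Function('K')(I, F) = I
p = 21163 (p = Add(-7, Add(21303, Mul(-1, 133))) = Add(-7, Add(21303, -133)) = Add(-7, 21170) = 21163)
j = Rational(-1, 33943) (j = Pow(-33943, -1) = Rational(-1, 33943) ≈ -2.9461e-5)
Add(j, Mul(-1, p)) = Add(Rational(-1, 33943), Mul(-1, 21163)) = Add(Rational(-1, 33943), -21163) = Rational(-718335710, 33943)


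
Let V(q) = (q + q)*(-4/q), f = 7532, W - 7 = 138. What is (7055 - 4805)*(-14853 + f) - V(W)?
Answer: -16472242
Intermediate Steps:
W = 145 (W = 7 + 138 = 145)
V(q) = -8 (V(q) = (2*q)*(-4/q) = -8)
(7055 - 4805)*(-14853 + f) - V(W) = (7055 - 4805)*(-14853 + 7532) - 1*(-8) = 2250*(-7321) + 8 = -16472250 + 8 = -16472242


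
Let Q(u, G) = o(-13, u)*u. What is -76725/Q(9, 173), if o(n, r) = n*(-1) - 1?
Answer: -8525/12 ≈ -710.42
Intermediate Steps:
o(n, r) = -1 - n (o(n, r) = -n - 1 = -1 - n)
Q(u, G) = 12*u (Q(u, G) = (-1 - 1*(-13))*u = (-1 + 13)*u = 12*u)
-76725/Q(9, 173) = -76725/(12*9) = -76725/108 = -76725*1/108 = -8525/12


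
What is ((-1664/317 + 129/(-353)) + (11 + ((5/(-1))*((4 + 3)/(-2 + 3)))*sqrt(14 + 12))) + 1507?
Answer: 169237433/111901 - 35*sqrt(26) ≈ 1333.9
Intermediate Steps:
((-1664/317 + 129/(-353)) + (11 + ((5/(-1))*((4 + 3)/(-2 + 3)))*sqrt(14 + 12))) + 1507 = ((-1664*1/317 + 129*(-1/353)) + (11 + ((5*(-1))*(7/1))*sqrt(26))) + 1507 = ((-1664/317 - 129/353) + (11 + (-35)*sqrt(26))) + 1507 = (-628285/111901 + (11 + (-5*7)*sqrt(26))) + 1507 = (-628285/111901 + (11 - 35*sqrt(26))) + 1507 = (602626/111901 - 35*sqrt(26)) + 1507 = 169237433/111901 - 35*sqrt(26)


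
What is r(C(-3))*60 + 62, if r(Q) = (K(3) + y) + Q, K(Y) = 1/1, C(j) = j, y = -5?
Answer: -358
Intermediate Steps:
K(Y) = 1
r(Q) = -4 + Q (r(Q) = (1 - 5) + Q = -4 + Q)
r(C(-3))*60 + 62 = (-4 - 3)*60 + 62 = -7*60 + 62 = -420 + 62 = -358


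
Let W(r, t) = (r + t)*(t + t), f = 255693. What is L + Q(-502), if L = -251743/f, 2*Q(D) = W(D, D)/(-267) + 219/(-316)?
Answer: -27168034648463/14382219864 ≈ -1889.0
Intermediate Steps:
W(r, t) = 2*t*(r + t) (W(r, t) = (r + t)*(2*t) = 2*t*(r + t))
Q(D) = -219/632 - 2*D²/267 (Q(D) = ((2*D*(D + D))/(-267) + 219/(-316))/2 = ((2*D*(2*D))*(-1/267) + 219*(-1/316))/2 = ((4*D²)*(-1/267) - 219/316)/2 = (-4*D²/267 - 219/316)/2 = (-219/316 - 4*D²/267)/2 = -219/632 - 2*D²/267)
L = -251743/255693 ≈ -0.98455
L + Q(-502) = -251743/255693 + (-219/632 - 2/267*(-502)²) = -251743/255693 + (-219/632 - 2/267*252004) = -251743/255693 + (-219/632 - 504008/267) = -251743/255693 - 318591529/168744 = -27168034648463/14382219864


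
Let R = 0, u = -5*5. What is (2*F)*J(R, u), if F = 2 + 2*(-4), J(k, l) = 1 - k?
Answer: -12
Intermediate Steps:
u = -25
F = -6 (F = 2 - 8 = -6)
(2*F)*J(R, u) = (2*(-6))*(1 - 1*0) = -12*(1 + 0) = -12*1 = -12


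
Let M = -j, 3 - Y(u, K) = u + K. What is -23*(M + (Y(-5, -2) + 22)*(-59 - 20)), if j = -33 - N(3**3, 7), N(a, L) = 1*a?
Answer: 56764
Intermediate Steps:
N(a, L) = a
Y(u, K) = 3 - K - u (Y(u, K) = 3 - (u + K) = 3 - (K + u) = 3 + (-K - u) = 3 - K - u)
j = -60 (j = -33 - 1*3**3 = -33 - 1*27 = -33 - 27 = -60)
M = 60 (M = -1*(-60) = 60)
-23*(M + (Y(-5, -2) + 22)*(-59 - 20)) = -23*(60 + ((3 - 1*(-2) - 1*(-5)) + 22)*(-59 - 20)) = -23*(60 + ((3 + 2 + 5) + 22)*(-79)) = -23*(60 + (10 + 22)*(-79)) = -23*(60 + 32*(-79)) = -23*(60 - 2528) = -23*(-2468) = 56764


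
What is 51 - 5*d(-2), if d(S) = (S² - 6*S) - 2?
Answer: -19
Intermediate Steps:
d(S) = -2 + S² - 6*S
51 - 5*d(-2) = 51 - 5*(-2 + (-2)² - 6*(-2)) = 51 - 5*(-2 + 4 + 12) = 51 - 5*14 = 51 - 70 = -19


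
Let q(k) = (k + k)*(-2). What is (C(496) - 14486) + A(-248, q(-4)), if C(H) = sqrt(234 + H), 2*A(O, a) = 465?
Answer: -28507/2 + sqrt(730) ≈ -14226.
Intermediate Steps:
q(k) = -4*k (q(k) = (2*k)*(-2) = -4*k)
A(O, a) = 465/2 (A(O, a) = (1/2)*465 = 465/2)
(C(496) - 14486) + A(-248, q(-4)) = (sqrt(234 + 496) - 14486) + 465/2 = (sqrt(730) - 14486) + 465/2 = (-14486 + sqrt(730)) + 465/2 = -28507/2 + sqrt(730)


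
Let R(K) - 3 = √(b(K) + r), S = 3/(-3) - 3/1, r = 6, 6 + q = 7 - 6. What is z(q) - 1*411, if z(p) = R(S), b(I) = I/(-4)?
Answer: -408 + √7 ≈ -405.35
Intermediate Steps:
b(I) = -I/4 (b(I) = I*(-¼) = -I/4)
q = -5 (q = -6 + (7 - 6) = -6 + 1 = -5)
S = -4 (S = 3*(-⅓) - 3*1 = -1 - 3 = -4)
R(K) = 3 + √(6 - K/4) (R(K) = 3 + √(-K/4 + 6) = 3 + √(6 - K/4))
z(p) = 3 + √7 (z(p) = 3 + √(24 - 1*(-4))/2 = 3 + √(24 + 4)/2 = 3 + √28/2 = 3 + (2*√7)/2 = 3 + √7)
z(q) - 1*411 = (3 + √7) - 1*411 = (3 + √7) - 411 = -408 + √7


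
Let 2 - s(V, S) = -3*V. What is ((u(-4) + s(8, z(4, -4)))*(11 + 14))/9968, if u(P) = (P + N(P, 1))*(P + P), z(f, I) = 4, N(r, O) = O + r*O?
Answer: 1025/4984 ≈ 0.20566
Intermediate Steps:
N(r, O) = O + O*r
u(P) = 2*P*(1 + 2*P) (u(P) = (P + 1*(1 + P))*(P + P) = (P + (1 + P))*(2*P) = (1 + 2*P)*(2*P) = 2*P*(1 + 2*P))
s(V, S) = 2 + 3*V (s(V, S) = 2 - (-3)*V = 2 + 3*V)
((u(-4) + s(8, z(4, -4)))*(11 + 14))/9968 = ((2*(-4)*(1 + 2*(-4)) + (2 + 3*8))*(11 + 14))/9968 = ((2*(-4)*(1 - 8) + (2 + 24))*25)*(1/9968) = ((2*(-4)*(-7) + 26)*25)*(1/9968) = ((56 + 26)*25)*(1/9968) = (82*25)*(1/9968) = 2050*(1/9968) = 1025/4984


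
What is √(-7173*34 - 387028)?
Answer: I*√630910 ≈ 794.3*I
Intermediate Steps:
√(-7173*34 - 387028) = √(-243882 - 387028) = √(-630910) = I*√630910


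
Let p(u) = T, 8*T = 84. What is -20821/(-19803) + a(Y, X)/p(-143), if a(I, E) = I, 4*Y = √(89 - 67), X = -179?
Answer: 20821/19803 + √22/42 ≈ 1.1631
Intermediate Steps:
T = 21/2 (T = (⅛)*84 = 21/2 ≈ 10.500)
p(u) = 21/2
Y = √22/4 (Y = √(89 - 67)/4 = √22/4 ≈ 1.1726)
-20821/(-19803) + a(Y, X)/p(-143) = -20821/(-19803) + (√22/4)/(21/2) = -20821*(-1/19803) + (√22/4)*(2/21) = 20821/19803 + √22/42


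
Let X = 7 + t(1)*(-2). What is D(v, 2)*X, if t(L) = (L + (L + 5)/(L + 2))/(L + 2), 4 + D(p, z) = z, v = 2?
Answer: -10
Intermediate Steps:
D(p, z) = -4 + z
t(L) = (L + (5 + L)/(2 + L))/(2 + L)
X = 5 (X = 7 + ((5 + 1**2 + 3*1)/(2 + 1)**2)*(-2) = 7 + ((5 + 1 + 3)/3**2)*(-2) = 7 + ((1/9)*9)*(-2) = 7 + 1*(-2) = 7 - 2 = 5)
D(v, 2)*X = (-4 + 2)*5 = -2*5 = -10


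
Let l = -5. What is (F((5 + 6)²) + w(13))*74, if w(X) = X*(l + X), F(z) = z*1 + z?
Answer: 25604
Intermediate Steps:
F(z) = 2*z (F(z) = z + z = 2*z)
w(X) = X*(-5 + X)
(F((5 + 6)²) + w(13))*74 = (2*(5 + 6)² + 13*(-5 + 13))*74 = (2*11² + 13*8)*74 = (2*121 + 104)*74 = (242 + 104)*74 = 346*74 = 25604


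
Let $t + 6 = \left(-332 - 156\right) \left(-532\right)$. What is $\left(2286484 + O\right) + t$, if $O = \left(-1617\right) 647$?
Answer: $1499895$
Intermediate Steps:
$t = 259610$ ($t = -6 + \left(-332 - 156\right) \left(-532\right) = -6 - -259616 = -6 + 259616 = 259610$)
$O = -1046199$
$\left(2286484 + O\right) + t = \left(2286484 - 1046199\right) + 259610 = 1240285 + 259610 = 1499895$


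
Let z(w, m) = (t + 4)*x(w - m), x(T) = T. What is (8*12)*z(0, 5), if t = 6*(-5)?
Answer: 12480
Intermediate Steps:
t = -30
z(w, m) = -26*w + 26*m (z(w, m) = (-30 + 4)*(w - m) = -26*(w - m) = -26*w + 26*m)
(8*12)*z(0, 5) = (8*12)*(-26*0 + 26*5) = 96*(0 + 130) = 96*130 = 12480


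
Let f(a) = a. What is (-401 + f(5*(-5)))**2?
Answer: 181476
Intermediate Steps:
(-401 + f(5*(-5)))**2 = (-401 + 5*(-5))**2 = (-401 - 25)**2 = (-426)**2 = 181476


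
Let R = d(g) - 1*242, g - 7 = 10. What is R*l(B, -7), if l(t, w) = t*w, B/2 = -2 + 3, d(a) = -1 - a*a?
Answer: 7448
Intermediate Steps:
g = 17 (g = 7 + 10 = 17)
d(a) = -1 - a²
B = 2 (B = 2*(-2 + 3) = 2*1 = 2)
R = -532 (R = (-1 - 1*17²) - 1*242 = (-1 - 1*289) - 242 = (-1 - 289) - 242 = -290 - 242 = -532)
R*l(B, -7) = -1064*(-7) = -532*(-14) = 7448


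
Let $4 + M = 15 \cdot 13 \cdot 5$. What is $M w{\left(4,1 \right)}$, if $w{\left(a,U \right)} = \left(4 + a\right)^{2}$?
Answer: $62144$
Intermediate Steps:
$M = 971$ ($M = -4 + 15 \cdot 13 \cdot 5 = -4 + 195 \cdot 5 = -4 + 975 = 971$)
$M w{\left(4,1 \right)} = 971 \left(4 + 4\right)^{2} = 971 \cdot 8^{2} = 971 \cdot 64 = 62144$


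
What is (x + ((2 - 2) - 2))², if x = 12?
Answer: 100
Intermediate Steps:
(x + ((2 - 2) - 2))² = (12 + ((2 - 2) - 2))² = (12 + (0 - 2))² = (12 - 2)² = 10² = 100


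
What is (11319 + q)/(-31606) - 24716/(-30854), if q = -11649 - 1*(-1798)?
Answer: 183970056/243792881 ≈ 0.75462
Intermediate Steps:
q = -9851 (q = -11649 + 1798 = -9851)
(11319 + q)/(-31606) - 24716/(-30854) = (11319 - 9851)/(-31606) - 24716/(-30854) = 1468*(-1/31606) - 24716*(-1/30854) = -734/15803 + 12358/15427 = 183970056/243792881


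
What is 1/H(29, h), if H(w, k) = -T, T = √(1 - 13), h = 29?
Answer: I*√3/6 ≈ 0.28868*I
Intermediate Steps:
T = 2*I*√3 (T = √(-12) = 2*I*√3 ≈ 3.4641*I)
H(w, k) = -2*I*√3
1/H(29, h) = 1/(-2*I*√3) = I*√3/6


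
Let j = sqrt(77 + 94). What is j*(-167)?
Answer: -501*sqrt(19) ≈ -2183.8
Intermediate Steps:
j = 3*sqrt(19) (j = sqrt(171) = 3*sqrt(19) ≈ 13.077)
j*(-167) = (3*sqrt(19))*(-167) = -501*sqrt(19)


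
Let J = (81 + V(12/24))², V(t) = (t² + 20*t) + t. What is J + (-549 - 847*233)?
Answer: -3031711/16 ≈ -1.8948e+5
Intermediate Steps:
V(t) = t² + 21*t
J = 134689/16 (J = (81 + (12/24)*(21 + 12/24))² = (81 + (12*(1/24))*(21 + 12*(1/24)))² = (81 + (21 + ½)/2)² = (81 + (½)*(43/2))² = (81 + 43/4)² = (367/4)² = 134689/16 ≈ 8418.1)
J + (-549 - 847*233) = 134689/16 + (-549 - 847*233) = 134689/16 + (-549 - 197351) = 134689/16 - 197900 = -3031711/16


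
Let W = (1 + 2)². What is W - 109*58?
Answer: -6313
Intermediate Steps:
W = 9 (W = 3² = 9)
W - 109*58 = 9 - 109*58 = 9 - 6322 = -6313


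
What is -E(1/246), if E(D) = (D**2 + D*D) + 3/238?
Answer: -22753/1800351 ≈ -0.012638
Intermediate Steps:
E(D) = 3/238 + 2*D**2 (E(D) = (D**2 + D**2) + 3*(1/238) = 2*D**2 + 3/238 = 3/238 + 2*D**2)
-E(1/246) = -(3/238 + 2*(1/246)**2) = -(3/238 + 2*(1/60516)) = -(3/238 + 1/30258) = -1*22753/1800351 = -22753/1800351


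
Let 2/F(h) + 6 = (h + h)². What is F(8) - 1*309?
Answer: -38624/125 ≈ -308.99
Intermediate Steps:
F(h) = 2/(-6 + 4*h²) (F(h) = 2/(-6 + (h + h)²) = 2/(-6 + (2*h)²) = 2/(-6 + 4*h²))
F(8) - 1*309 = 1/(-3 + 2*8²) - 1*309 = 1/(-3 + 2*64) - 309 = 1/(-3 + 128) - 309 = 1/125 - 309 = -38624/125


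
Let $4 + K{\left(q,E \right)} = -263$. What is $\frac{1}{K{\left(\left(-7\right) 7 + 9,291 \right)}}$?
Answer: $- \frac{1}{267} \approx -0.0037453$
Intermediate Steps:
$K{\left(q,E \right)} = -267$ ($K{\left(q,E \right)} = -4 - 263 = -267$)
$\frac{1}{K{\left(\left(-7\right) 7 + 9,291 \right)}} = \frac{1}{-267} = - \frac{1}{267}$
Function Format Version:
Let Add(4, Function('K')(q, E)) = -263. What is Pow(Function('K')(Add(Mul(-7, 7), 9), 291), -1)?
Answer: Rational(-1, 267) ≈ -0.0037453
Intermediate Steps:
Function('K')(q, E) = -267 (Function('K')(q, E) = Add(-4, -263) = -267)
Pow(Function('K')(Add(Mul(-7, 7), 9), 291), -1) = Pow(-267, -1) = Rational(-1, 267)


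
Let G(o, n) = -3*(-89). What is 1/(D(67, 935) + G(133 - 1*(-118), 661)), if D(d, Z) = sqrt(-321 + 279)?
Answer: 89/23777 - I*sqrt(42)/71331 ≈ 0.0037431 - 9.0854e-5*I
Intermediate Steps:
G(o, n) = 267
D(d, Z) = I*sqrt(42) (D(d, Z) = sqrt(-42) = I*sqrt(42))
1/(D(67, 935) + G(133 - 1*(-118), 661)) = 1/(I*sqrt(42) + 267) = 1/(267 + I*sqrt(42))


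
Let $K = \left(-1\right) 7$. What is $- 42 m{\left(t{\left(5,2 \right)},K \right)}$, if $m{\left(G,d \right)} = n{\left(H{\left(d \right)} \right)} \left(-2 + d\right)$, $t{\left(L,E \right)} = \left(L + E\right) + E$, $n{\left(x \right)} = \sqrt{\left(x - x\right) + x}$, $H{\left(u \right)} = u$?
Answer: $378 i \sqrt{7} \approx 1000.1 i$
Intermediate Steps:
$n{\left(x \right)} = \sqrt{x}$ ($n{\left(x \right)} = \sqrt{0 + x} = \sqrt{x}$)
$t{\left(L,E \right)} = L + 2 E$ ($t{\left(L,E \right)} = \left(E + L\right) + E = L + 2 E$)
$K = -7$
$m{\left(G,d \right)} = \sqrt{d} \left(-2 + d\right)$
$- 42 m{\left(t{\left(5,2 \right)},K \right)} = - 42 \sqrt{-7} \left(-2 - 7\right) = - 42 i \sqrt{7} \left(-9\right) = - 42 \left(- 9 i \sqrt{7}\right) = 378 i \sqrt{7}$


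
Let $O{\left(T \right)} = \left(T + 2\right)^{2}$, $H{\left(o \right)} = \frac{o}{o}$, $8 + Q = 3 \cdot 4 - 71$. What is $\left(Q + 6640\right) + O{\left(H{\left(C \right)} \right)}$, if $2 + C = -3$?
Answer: $6582$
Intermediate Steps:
$C = -5$ ($C = -2 - 3 = -5$)
$Q = -67$ ($Q = -8 + \left(3 \cdot 4 - 71\right) = -8 + \left(12 - 71\right) = -8 - 59 = -67$)
$H{\left(o \right)} = 1$
$O{\left(T \right)} = \left(2 + T\right)^{2}$
$\left(Q + 6640\right) + O{\left(H{\left(C \right)} \right)} = \left(-67 + 6640\right) + \left(2 + 1\right)^{2} = 6573 + 3^{2} = 6573 + 9 = 6582$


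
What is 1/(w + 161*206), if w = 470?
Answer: 1/33636 ≈ 2.9730e-5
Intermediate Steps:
1/(w + 161*206) = 1/(470 + 161*206) = 1/(470 + 33166) = 1/33636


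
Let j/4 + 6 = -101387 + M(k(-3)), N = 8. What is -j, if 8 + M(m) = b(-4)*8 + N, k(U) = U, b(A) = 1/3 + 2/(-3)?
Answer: 1216748/3 ≈ 4.0558e+5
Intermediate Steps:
b(A) = -1/3 (b(A) = 1*(1/3) + 2*(-1/3) = 1/3 - 2/3 = -1/3)
M(m) = -8/3 (M(m) = -8 + (-1/3*8 + 8) = -8 + (-8/3 + 8) = -8 + 16/3 = -8/3)
j = -1216748/3 (j = -24 + 4*(-101387 - 8/3) = -24 + 4*(-304169/3) = -24 - 1216676/3 = -1216748/3 ≈ -4.0558e+5)
-j = -1*(-1216748/3) = 1216748/3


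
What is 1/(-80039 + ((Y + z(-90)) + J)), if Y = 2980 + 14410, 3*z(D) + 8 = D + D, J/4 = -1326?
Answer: -3/204047 ≈ -1.4702e-5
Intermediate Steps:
J = -5304 (J = 4*(-1326) = -5304)
z(D) = -8/3 + 2*D/3 (z(D) = -8/3 + (D + D)/3 = -8/3 + (2*D)/3 = -8/3 + 2*D/3)
Y = 17390
1/(-80039 + ((Y + z(-90)) + J)) = 1/(-80039 + ((17390 + (-8/3 + (⅔)*(-90))) - 5304)) = 1/(-80039 + ((17390 + (-8/3 - 60)) - 5304)) = 1/(-80039 + ((17390 - 188/3) - 5304)) = 1/(-80039 + (51982/3 - 5304)) = 1/(-80039 + 36070/3) = 1/(-204047/3) = -3/204047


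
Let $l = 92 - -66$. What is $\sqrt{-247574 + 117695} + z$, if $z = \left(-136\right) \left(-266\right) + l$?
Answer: $36334 + 3 i \sqrt{14431} \approx 36334.0 + 360.39 i$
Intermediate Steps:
$l = 158$ ($l = 92 + 66 = 158$)
$z = 36334$ ($z = \left(-136\right) \left(-266\right) + 158 = 36176 + 158 = 36334$)
$\sqrt{-247574 + 117695} + z = \sqrt{-247574 + 117695} + 36334 = \sqrt{-129879} + 36334 = 3 i \sqrt{14431} + 36334 = 36334 + 3 i \sqrt{14431}$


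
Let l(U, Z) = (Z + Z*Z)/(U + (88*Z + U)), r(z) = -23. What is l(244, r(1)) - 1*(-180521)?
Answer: 138639875/768 ≈ 1.8052e+5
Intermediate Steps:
l(U, Z) = (Z + Z²)/(2*U + 88*Z) (l(U, Z) = (Z + Z²)/(U + (U + 88*Z)) = (Z + Z²)/(2*U + 88*Z))
l(244, r(1)) - 1*(-180521) = (½)*(-23)*(1 - 23)/(244 + 44*(-23)) - 1*(-180521) = (½)*(-23)*(-22)/(244 - 1012) + 180521 = (½)*(-23)*(-22)/(-768) + 180521 = (½)*(-23)*(-1/768)*(-22) + 180521 = -253/768 + 180521 = 138639875/768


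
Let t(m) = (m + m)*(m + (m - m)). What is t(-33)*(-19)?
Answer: -41382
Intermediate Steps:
t(m) = 2*m² (t(m) = (2*m)*(m + 0) = (2*m)*m = 2*m²)
t(-33)*(-19) = (2*(-33)²)*(-19) = (2*1089)*(-19) = 2178*(-19) = -41382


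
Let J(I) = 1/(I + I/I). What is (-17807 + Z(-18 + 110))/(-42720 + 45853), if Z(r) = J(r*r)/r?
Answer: -13867735459/2439917740 ≈ -5.6837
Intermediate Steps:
J(I) = 1/(1 + I) (J(I) = 1/(I + 1) = 1/(1 + I))
Z(r) = 1/(r*(1 + r**2)) (Z(r) = 1/((1 + r*r)*r) = 1/((1 + r**2)*r) = 1/(r*(1 + r**2)))
(-17807 + Z(-18 + 110))/(-42720 + 45853) = (-17807 + 1/((-18 + 110) + (-18 + 110)**3))/(-42720 + 45853) = (-17807 + 1/(92 + 92**3))/3133 = (-17807 + 1/(92 + 778688))*(1/3133) = (-17807 + 1/778780)*(1/3133) = -13867735459/778780*1/3133 = -13867735459/2439917740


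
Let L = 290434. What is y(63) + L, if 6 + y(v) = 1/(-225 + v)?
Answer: 47049335/162 ≈ 2.9043e+5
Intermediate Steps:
y(v) = -6 + 1/(-225 + v)
y(63) + L = (1351 - 6*63)/(-225 + 63) + 290434 = (1351 - 378)/(-162) + 290434 = -1/162*973 + 290434 = -973/162 + 290434 = 47049335/162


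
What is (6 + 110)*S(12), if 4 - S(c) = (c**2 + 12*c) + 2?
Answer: -33176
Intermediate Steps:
S(c) = 2 - c**2 - 12*c (S(c) = 4 - ((c**2 + 12*c) + 2) = 4 - (2 + c**2 + 12*c) = 4 + (-2 - c**2 - 12*c) = 2 - c**2 - 12*c)
(6 + 110)*S(12) = (6 + 110)*(2 - 1*12**2 - 12*12) = 116*(2 - 1*144 - 144) = 116*(2 - 144 - 144) = 116*(-286) = -33176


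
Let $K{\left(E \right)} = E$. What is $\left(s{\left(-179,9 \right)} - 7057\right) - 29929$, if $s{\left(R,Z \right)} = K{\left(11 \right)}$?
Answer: $-36975$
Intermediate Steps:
$s{\left(R,Z \right)} = 11$
$\left(s{\left(-179,9 \right)} - 7057\right) - 29929 = \left(11 - 7057\right) - 29929 = -7046 - 29929 = -36975$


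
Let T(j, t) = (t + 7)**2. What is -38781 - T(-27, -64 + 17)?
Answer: -40381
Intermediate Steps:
T(j, t) = (7 + t)**2
-38781 - T(-27, -64 + 17) = -38781 - (7 + (-64 + 17))**2 = -38781 - (7 - 47)**2 = -38781 - 1*(-40)**2 = -38781 - 1*1600 = -38781 - 1600 = -40381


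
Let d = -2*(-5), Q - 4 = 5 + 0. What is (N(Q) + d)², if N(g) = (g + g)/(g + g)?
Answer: 121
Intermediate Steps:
Q = 9 (Q = 4 + (5 + 0) = 4 + 5 = 9)
d = 10
N(g) = 1 (N(g) = (2*g)/((2*g)) = (2*g)*(1/(2*g)) = 1)
(N(Q) + d)² = (1 + 10)² = 11² = 121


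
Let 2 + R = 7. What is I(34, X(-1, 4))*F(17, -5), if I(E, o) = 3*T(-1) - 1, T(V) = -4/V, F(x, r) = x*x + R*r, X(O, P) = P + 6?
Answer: 2904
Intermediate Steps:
R = 5 (R = -2 + 7 = 5)
X(O, P) = 6 + P
F(x, r) = x**2 + 5*r (F(x, r) = x*x + 5*r = x**2 + 5*r)
I(E, o) = 11 (I(E, o) = 3*(-4/(-1)) - 1 = 3*(-4*(-1)) - 1 = 3*4 - 1 = 12 - 1 = 11)
I(34, X(-1, 4))*F(17, -5) = 11*(17**2 + 5*(-5)) = 11*(289 - 25) = 11*264 = 2904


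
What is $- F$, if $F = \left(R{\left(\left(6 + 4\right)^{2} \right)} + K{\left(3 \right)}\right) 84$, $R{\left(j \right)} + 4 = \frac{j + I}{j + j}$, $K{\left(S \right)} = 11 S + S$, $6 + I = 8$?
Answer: $- \frac{68271}{25} \approx -2730.8$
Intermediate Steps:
$I = 2$ ($I = -6 + 8 = 2$)
$K{\left(S \right)} = 12 S$
$R{\left(j \right)} = -4 + \frac{2 + j}{2 j}$ ($R{\left(j \right)} = -4 + \frac{j + 2}{j + j} = -4 + \frac{2 + j}{2 j}$)
$F = \frac{68271}{25}$ ($F = \left(\left(- \frac{7}{2} + \frac{1}{\left(6 + 4\right)^{2}}\right) + 12 \cdot 3\right) 84 = \left(\left(- \frac{7}{2} + \frac{1}{10^{2}}\right) + 36\right) 84 = \left(\left(- \frac{7}{2} + \frac{1}{100}\right) + 36\right) 84 = \left(- \frac{349}{100} + 36\right) 84 = \frac{3251}{100} \cdot 84 = \frac{68271}{25} \approx 2730.8$)
$- F = \left(-1\right) \frac{68271}{25} = - \frac{68271}{25}$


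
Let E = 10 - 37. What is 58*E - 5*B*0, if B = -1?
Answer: -1566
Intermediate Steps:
E = -27
58*E - 5*B*0 = 58*(-27) - 5*(-1)*0 = -1566 + 5*0 = -1566 + 0 = -1566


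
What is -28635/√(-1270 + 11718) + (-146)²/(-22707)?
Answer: -21316/22707 - 28635*√653/2612 ≈ -281.08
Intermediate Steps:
-28635/√(-1270 + 11718) + (-146)²/(-22707) = -28635*√653/2612 + 21316*(-1/22707) = -28635*√653/2612 - 21316/22707 = -21316/22707 - 28635*√653/2612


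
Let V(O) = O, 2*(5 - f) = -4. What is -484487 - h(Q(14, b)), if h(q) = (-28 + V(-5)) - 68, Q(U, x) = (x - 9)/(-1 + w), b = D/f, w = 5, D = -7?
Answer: -484386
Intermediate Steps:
f = 7 (f = 5 - ½*(-4) = 5 + 2 = 7)
b = -1 (b = -7/7 = -7*⅐ = -1)
Q(U, x) = -9/4 + x/4 (Q(U, x) = (x - 9)/(-1 + 5) = (-9 + x)/4 = (-9 + x)*(¼) = -9/4 + x/4)
h(q) = -101 (h(q) = (-28 - 5) - 68 = -33 - 68 = -101)
-484487 - h(Q(14, b)) = -484487 - 1*(-101) = -484487 + 101 = -484386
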